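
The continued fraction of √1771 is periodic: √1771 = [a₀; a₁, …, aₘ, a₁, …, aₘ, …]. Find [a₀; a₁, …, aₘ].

a₀ = ⌊√1771⌋ = 42.
With m₀=0, d₀=1 and mₖ₊₁ = dₖaₖ − mₖ, dₖ₊₁ = (n − mₖ₊₁²)/dₖ, aₖ₊₁ = ⌊(a₀+mₖ₊₁)/dₖ₊₁⌋:
  k=1: m=42, d=7, a=12
  k=2: m=42, d=1, a=84
d=1 and a=2a₀=84 at k=2, so the next step gives (m, d) = (42, 7) again — its k=1 value — and the period has length 2.

[42; 12, 84]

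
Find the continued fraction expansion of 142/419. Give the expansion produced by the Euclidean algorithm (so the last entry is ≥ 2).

[0; 2, 1, 19, 3, 2]

142 = 0*419 + 142
419 = 2*142 + 135
142 = 1*135 + 7
135 = 19*7 + 2
7 = 3*2 + 1
2 = 2*1 + 0  (stop)
So 142/419 = [0; 2, 1, 19, 3, 2].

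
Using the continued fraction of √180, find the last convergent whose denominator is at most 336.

√180 = [13; 2, 2, 2, 26, …] (period length 4).
Convergents:
  p_0/q_0 = 13/1
  p_1/q_1 = 27/2
  p_2/q_2 = 67/5
  p_3/q_3 = 161/12
  p_4/q_4 = 4253/317
  p_5/q_5 = 8667/646
q_4 = 317 ≤ 336 < 646 = q_5, so the answer is 4253/317.

4253/317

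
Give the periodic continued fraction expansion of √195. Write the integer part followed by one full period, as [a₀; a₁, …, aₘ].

a₀ = ⌊√195⌋ = 13.
With m₀=0, d₀=1 and mₖ₊₁ = dₖaₖ − mₖ, dₖ₊₁ = (n − mₖ₊₁²)/dₖ, aₖ₊₁ = ⌊(a₀+mₖ₊₁)/dₖ₊₁⌋:
  k=1: m=13, d=26, a=1
  k=2: m=13, d=1, a=26
d=1 and a=2a₀=26 at k=2, so the next step gives (m, d) = (13, 26) again — its k=1 value — and the period has length 2.

[13; 1, 26]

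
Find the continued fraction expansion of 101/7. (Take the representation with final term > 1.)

[14; 2, 3]

101 = 14·7 + 3
7 = 2·3 + 1
3 = 3·1 + 0  (stop)
So 101/7 = [14; 2, 3].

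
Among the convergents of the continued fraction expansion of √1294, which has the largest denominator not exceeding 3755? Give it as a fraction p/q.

√1294 = [35; 1, 34, 1, 70, …] (period length 4).
Convergents:
  p_0/q_0 = 35/1
  p_1/q_1 = 36/1
  p_2/q_2 = 1259/35
  p_3/q_3 = 1295/36
  p_4/q_4 = 91909/2555
  p_5/q_5 = 93204/2591
  p_6/q_6 = 3260845/90649
q_5 = 2591 ≤ 3755 < 90649 = q_6, so the answer is 93204/2591.

93204/2591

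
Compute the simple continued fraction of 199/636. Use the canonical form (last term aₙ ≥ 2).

199 = 0·636 + 199
636 = 3·199 + 39
199 = 5·39 + 4
39 = 9·4 + 3
4 = 1·3 + 1
3 = 3·1 + 0  (stop)
So 199/636 = [0; 3, 5, 9, 1, 3].

[0; 3, 5, 9, 1, 3]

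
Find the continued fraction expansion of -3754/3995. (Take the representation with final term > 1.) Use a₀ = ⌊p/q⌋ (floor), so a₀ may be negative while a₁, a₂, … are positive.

-3754 = -1*3995 + 241
3995 = 16*241 + 139
241 = 1*139 + 102
139 = 1*102 + 37
102 = 2*37 + 28
37 = 1*28 + 9
28 = 3*9 + 1
9 = 9*1 + 0  (stop)
So -3754/3995 = [-1; 16, 1, 1, 2, 1, 3, 9].

[-1; 16, 1, 1, 2, 1, 3, 9]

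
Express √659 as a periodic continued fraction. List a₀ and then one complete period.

[25; 1, 2, 25, 2, 1, 50]

a₀ = ⌊√659⌋ = 25.
With m₀=0, d₀=1 and mₖ₊₁ = dₖaₖ − mₖ, dₖ₊₁ = (n − mₖ₊₁²)/dₖ, aₖ₊₁ = ⌊(a₀+mₖ₊₁)/dₖ₊₁⌋:
  k=1: m=25, d=34, a=1
  k=2: m=9, d=17, a=2
  k=3: m=25, d=2, a=25
  k=4: m=25, d=17, a=2
  k=5: m=9, d=34, a=1
  k=6: m=25, d=1, a=50
d=1 and a=2a₀=50 at k=6, so the next step gives (m, d) = (25, 34) again — its k=1 value — and the period has length 6.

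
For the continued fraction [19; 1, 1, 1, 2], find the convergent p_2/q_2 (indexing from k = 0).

Using pₖ = aₖpₖ₋₁ + pₖ₋₂, qₖ = aₖqₖ₋₁ + qₖ₋₂ (with p₋₁=1, p₋₂=0, q₋₁=0, q₋₂=1):
  k=0: a=19, p=19, q=1
  k=1: a=1, p=20, q=1
  k=2: a=1, p=39, q=2

39/2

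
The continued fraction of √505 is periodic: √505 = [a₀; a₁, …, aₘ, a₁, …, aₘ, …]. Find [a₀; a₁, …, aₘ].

[22; 2, 8, 2, 44]

a₀ = ⌊√505⌋ = 22.
With m₀=0, d₀=1 and mₖ₊₁ = dₖaₖ − mₖ, dₖ₊₁ = (n − mₖ₊₁²)/dₖ, aₖ₊₁ = ⌊(a₀+mₖ₊₁)/dₖ₊₁⌋:
  k=1: m=22, d=21, a=2
  k=2: m=20, d=5, a=8
  k=3: m=20, d=21, a=2
  k=4: m=22, d=1, a=44
d=1 and a=2a₀=44 at k=4, so the next step gives (m, d) = (22, 21) again — its k=1 value — and the period has length 4.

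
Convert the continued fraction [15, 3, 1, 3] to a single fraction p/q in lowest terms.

229/15

Using pₖ = aₖpₖ₋₁ + pₖ₋₂ and qₖ = aₖqₖ₋₁ + qₖ₋₂:
  k=0: a=15, p=15, q=1
  k=1: a=3, p=46, q=3
  k=2: a=1, p=61, q=4
  k=3: a=3, p=229, q=15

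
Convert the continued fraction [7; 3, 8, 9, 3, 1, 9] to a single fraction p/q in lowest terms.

Fold from the inside: start with 9/1.
  1 + 1/9 = 10/9
  3 + 9/10 = 39/10
  9 + 10/39 = 361/39
  8 + 39/361 = 2927/361
  3 + 361/2927 = 9142/2927
  7 + 2927/9142 = 66921/9142

66921/9142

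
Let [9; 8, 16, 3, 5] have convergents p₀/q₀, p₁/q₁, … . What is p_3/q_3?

Using pₖ = aₖpₖ₋₁ + pₖ₋₂, qₖ = aₖqₖ₋₁ + qₖ₋₂ (with p₋₁=1, p₋₂=0, q₋₁=0, q₋₂=1):
  k=0: a=9, p=9, q=1
  k=1: a=8, p=73, q=8
  k=2: a=16, p=1177, q=129
  k=3: a=3, p=3604, q=395

3604/395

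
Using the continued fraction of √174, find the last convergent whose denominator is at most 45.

√174 = [13; 5, 4, 5, 26, …] (period length 4).
Convergents:
  p_0/q_0 = 13/1
  p_1/q_1 = 66/5
  p_2/q_2 = 277/21
  p_3/q_3 = 1451/110
q_2 = 21 ≤ 45 < 110 = q_3, so the answer is 277/21.

277/21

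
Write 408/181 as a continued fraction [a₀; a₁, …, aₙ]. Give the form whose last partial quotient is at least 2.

408 = 2*181 + 46
181 = 3*46 + 43
46 = 1*43 + 3
43 = 14*3 + 1
3 = 3*1 + 0  (stop)
So 408/181 = [2; 3, 1, 14, 3].

[2; 3, 1, 14, 3]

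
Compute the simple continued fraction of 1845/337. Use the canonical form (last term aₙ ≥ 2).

1845 = 5*337 + 160
337 = 2*160 + 17
160 = 9*17 + 7
17 = 2*7 + 3
7 = 2*3 + 1
3 = 3*1 + 0  (stop)
So 1845/337 = [5; 2, 9, 2, 2, 3].

[5; 2, 9, 2, 2, 3]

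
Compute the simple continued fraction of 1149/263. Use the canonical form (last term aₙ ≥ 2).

1149 = 4*263 + 97
263 = 2*97 + 69
97 = 1*69 + 28
69 = 2*28 + 13
28 = 2*13 + 2
13 = 6*2 + 1
2 = 2*1 + 0  (stop)
So 1149/263 = [4; 2, 1, 2, 2, 6, 2].

[4; 2, 1, 2, 2, 6, 2]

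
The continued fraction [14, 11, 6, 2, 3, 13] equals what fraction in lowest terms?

Using pₖ = aₖpₖ₋₁ + pₖ₋₂ and qₖ = aₖqₖ₋₁ + qₖ₋₂:
  k=0: a=14, p=14, q=1
  k=1: a=11, p=155, q=11
  k=2: a=6, p=944, q=67
  k=3: a=2, p=2043, q=145
  k=4: a=3, p=7073, q=502
  k=5: a=13, p=93992, q=6671

93992/6671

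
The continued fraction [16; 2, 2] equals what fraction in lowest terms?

Using pₖ = aₖpₖ₋₁ + pₖ₋₂ and qₖ = aₖqₖ₋₁ + qₖ₋₂:
  k=0: a=16, p=16, q=1
  k=1: a=2, p=33, q=2
  k=2: a=2, p=82, q=5

82/5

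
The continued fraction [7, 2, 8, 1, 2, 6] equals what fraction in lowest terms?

2608/349

Using pₖ = aₖpₖ₋₁ + pₖ₋₂ and qₖ = aₖqₖ₋₁ + qₖ₋₂:
  k=0: a=7, p=7, q=1
  k=1: a=2, p=15, q=2
  k=2: a=8, p=127, q=17
  k=3: a=1, p=142, q=19
  k=4: a=2, p=411, q=55
  k=5: a=6, p=2608, q=349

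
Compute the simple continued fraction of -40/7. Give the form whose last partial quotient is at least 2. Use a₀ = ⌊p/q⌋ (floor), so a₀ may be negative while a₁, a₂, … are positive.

-40 = -6*7 + 2
7 = 3*2 + 1
2 = 2*1 + 0  (stop)
So -40/7 = [-6; 3, 2].

[-6; 3, 2]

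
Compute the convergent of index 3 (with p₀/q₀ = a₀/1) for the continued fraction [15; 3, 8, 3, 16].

Using pₖ = aₖpₖ₋₁ + pₖ₋₂, qₖ = aₖqₖ₋₁ + qₖ₋₂ (with p₋₁=1, p₋₂=0, q₋₁=0, q₋₂=1):
  k=0: a=15, p=15, q=1
  k=1: a=3, p=46, q=3
  k=2: a=8, p=383, q=25
  k=3: a=3, p=1195, q=78

1195/78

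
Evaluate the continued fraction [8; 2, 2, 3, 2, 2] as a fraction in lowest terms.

Fold from the inside: start with 2/1.
  2 + 1/2 = 5/2
  3 + 2/5 = 17/5
  2 + 5/17 = 39/17
  2 + 17/39 = 95/39
  8 + 39/95 = 799/95

799/95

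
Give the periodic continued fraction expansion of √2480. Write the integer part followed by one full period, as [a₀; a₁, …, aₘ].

a₀ = ⌊√2480⌋ = 49.
With m₀=0, d₀=1 and mₖ₊₁ = dₖaₖ − mₖ, dₖ₊₁ = (n − mₖ₊₁²)/dₖ, aₖ₊₁ = ⌊(a₀+mₖ₊₁)/dₖ₊₁⌋:
  k=1: m=49, d=79, a=1
  k=2: m=30, d=20, a=3
  k=3: m=30, d=79, a=1
  k=4: m=49, d=1, a=98
d=1 and a=2a₀=98 at k=4, so the next step gives (m, d) = (49, 79) again — its k=1 value — and the period has length 4.

[49; 1, 3, 1, 98]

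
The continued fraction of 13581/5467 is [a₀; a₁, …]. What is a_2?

13581 = 2·5467 + 2647   →  a_0 = 2
5467 = 2·2647 + 173   →  a_1 = 2
2647 = 15·173 + 52   →  a_2 = 15

15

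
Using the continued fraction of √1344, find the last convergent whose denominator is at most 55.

√1344 = [36; 1, 1, 1, 17, 1, 1, 1, 72, …] (period length 8).
Convergents:
  p_0/q_0 = 36/1
  p_1/q_1 = 37/1
  p_2/q_2 = 73/2
  p_3/q_3 = 110/3
  p_4/q_4 = 1943/53
  p_5/q_5 = 2053/56
q_4 = 53 ≤ 55 < 56 = q_5, so the answer is 1943/53.

1943/53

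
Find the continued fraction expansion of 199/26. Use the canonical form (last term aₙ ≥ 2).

199 = 7×26 + 17
26 = 1×17 + 9
17 = 1×9 + 8
9 = 1×8 + 1
8 = 8×1 + 0  (stop)
So 199/26 = [7; 1, 1, 1, 8].

[7; 1, 1, 1, 8]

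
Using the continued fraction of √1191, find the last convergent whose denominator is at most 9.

69/2

√1191 = [34; 1, 1, 22, 1, 1, 68, …] (period length 6).
Convergents:
  p_0/q_0 = 34/1
  p_1/q_1 = 35/1
  p_2/q_2 = 69/2
  p_3/q_3 = 1553/45
q_2 = 2 ≤ 9 < 45 = q_3, so the answer is 69/2.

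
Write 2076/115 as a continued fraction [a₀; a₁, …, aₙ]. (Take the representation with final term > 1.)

[18; 19, 6]

2076 = 18×115 + 6
115 = 19×6 + 1
6 = 6×1 + 0  (stop)
So 2076/115 = [18; 19, 6].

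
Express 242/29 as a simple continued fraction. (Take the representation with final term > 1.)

[8; 2, 1, 9]

242 = 8·29 + 10
29 = 2·10 + 9
10 = 1·9 + 1
9 = 9·1 + 0  (stop)
So 242/29 = [8; 2, 1, 9].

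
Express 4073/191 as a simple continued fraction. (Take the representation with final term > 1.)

[21; 3, 12, 2, 2]

4073 = 21·191 + 62
191 = 3·62 + 5
62 = 12·5 + 2
5 = 2·2 + 1
2 = 2·1 + 0  (stop)
So 4073/191 = [21; 3, 12, 2, 2].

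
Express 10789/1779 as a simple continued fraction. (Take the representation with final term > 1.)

[6; 15, 2, 7, 1, 2, 2]

10789 = 6×1779 + 115
1779 = 15×115 + 54
115 = 2×54 + 7
54 = 7×7 + 5
7 = 1×5 + 2
5 = 2×2 + 1
2 = 2×1 + 0  (stop)
So 10789/1779 = [6; 15, 2, 7, 1, 2, 2].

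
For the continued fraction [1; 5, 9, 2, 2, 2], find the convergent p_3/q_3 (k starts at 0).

116/97

Using pₖ = aₖpₖ₋₁ + pₖ₋₂, qₖ = aₖqₖ₋₁ + qₖ₋₂ (with p₋₁=1, p₋₂=0, q₋₁=0, q₋₂=1):
  k=0: a=1, p=1, q=1
  k=1: a=5, p=6, q=5
  k=2: a=9, p=55, q=46
  k=3: a=2, p=116, q=97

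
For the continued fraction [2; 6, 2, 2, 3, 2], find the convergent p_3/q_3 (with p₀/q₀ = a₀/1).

69/32

Using pₖ = aₖpₖ₋₁ + pₖ₋₂, qₖ = aₖqₖ₋₁ + qₖ₋₂ (with p₋₁=1, p₋₂=0, q₋₁=0, q₋₂=1):
  k=0: a=2, p=2, q=1
  k=1: a=6, p=13, q=6
  k=2: a=2, p=28, q=13
  k=3: a=2, p=69, q=32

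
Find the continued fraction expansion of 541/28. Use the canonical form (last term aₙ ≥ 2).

541 = 19*28 + 9
28 = 3*9 + 1
9 = 9*1 + 0  (stop)
So 541/28 = [19; 3, 9].

[19; 3, 9]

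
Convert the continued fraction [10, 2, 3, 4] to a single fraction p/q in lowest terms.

Fold from the inside: start with 4/1.
  3 + 1/4 = 13/4
  2 + 4/13 = 30/13
  10 + 13/30 = 313/30

313/30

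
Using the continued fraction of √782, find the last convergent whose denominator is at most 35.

√782 = [27; 1, 26, 1, 54, …] (period length 4).
Convergents:
  p_0/q_0 = 27/1
  p_1/q_1 = 28/1
  p_2/q_2 = 755/27
  p_3/q_3 = 783/28
  p_4/q_4 = 43037/1539
q_3 = 28 ≤ 35 < 1539 = q_4, so the answer is 783/28.

783/28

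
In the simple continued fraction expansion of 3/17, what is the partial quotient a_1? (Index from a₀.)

3 = 0·17 + 3   →  a_0 = 0
17 = 5·3 + 2   →  a_1 = 5

5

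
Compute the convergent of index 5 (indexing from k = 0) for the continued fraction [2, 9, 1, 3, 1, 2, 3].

Using pₖ = aₖpₖ₋₁ + pₖ₋₂, qₖ = aₖqₖ₋₁ + qₖ₋₂ (with p₋₁=1, p₋₂=0, q₋₁=0, q₋₂=1):
  k=0: a=2, p=2, q=1
  k=1: a=9, p=19, q=9
  k=2: a=1, p=21, q=10
  k=3: a=3, p=82, q=39
  k=4: a=1, p=103, q=49
  k=5: a=2, p=288, q=137

288/137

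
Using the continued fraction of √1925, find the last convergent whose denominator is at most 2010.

√1925 = [43; 1, 6, 1, 86, …] (period length 4).
Convergents:
  p_0/q_0 = 43/1
  p_1/q_1 = 44/1
  p_2/q_2 = 307/7
  p_3/q_3 = 351/8
  p_4/q_4 = 30493/695
  p_5/q_5 = 30844/703
  p_6/q_6 = 215557/4913
q_5 = 703 ≤ 2010 < 4913 = q_6, so the answer is 30844/703.

30844/703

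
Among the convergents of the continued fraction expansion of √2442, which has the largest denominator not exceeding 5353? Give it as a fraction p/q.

117315/2374

√2442 = [49; 2, 2, 2, 98, …] (period length 4).
Convergents:
  p_0/q_0 = 49/1
  p_1/q_1 = 99/2
  p_2/q_2 = 247/5
  p_3/q_3 = 593/12
  p_4/q_4 = 58361/1181
  p_5/q_5 = 117315/2374
  p_6/q_6 = 292991/5929
q_5 = 2374 ≤ 5353 < 5929 = q_6, so the answer is 117315/2374.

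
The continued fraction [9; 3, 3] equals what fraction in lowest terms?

93/10

Fold from the inside: start with 3/1.
  3 + 1/3 = 10/3
  9 + 3/10 = 93/10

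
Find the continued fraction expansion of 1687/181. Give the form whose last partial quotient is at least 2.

[9; 3, 8, 3, 2]

1687 = 9·181 + 58
181 = 3·58 + 7
58 = 8·7 + 2
7 = 3·2 + 1
2 = 2·1 + 0  (stop)
So 1687/181 = [9; 3, 8, 3, 2].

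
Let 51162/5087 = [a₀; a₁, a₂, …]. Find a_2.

2

51162 = 10·5087 + 292   →  a_0 = 10
5087 = 17·292 + 123   →  a_1 = 17
292 = 2·123 + 46   →  a_2 = 2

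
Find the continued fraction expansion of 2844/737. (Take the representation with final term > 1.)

2844 = 3*737 + 633
737 = 1*633 + 104
633 = 6*104 + 9
104 = 11*9 + 5
9 = 1*5 + 4
5 = 1*4 + 1
4 = 4*1 + 0  (stop)
So 2844/737 = [3; 1, 6, 11, 1, 1, 4].

[3; 1, 6, 11, 1, 1, 4]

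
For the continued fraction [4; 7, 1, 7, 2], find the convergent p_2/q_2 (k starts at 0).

Using pₖ = aₖpₖ₋₁ + pₖ₋₂, qₖ = aₖqₖ₋₁ + qₖ₋₂ (with p₋₁=1, p₋₂=0, q₋₁=0, q₋₂=1):
  k=0: a=4, p=4, q=1
  k=1: a=7, p=29, q=7
  k=2: a=1, p=33, q=8

33/8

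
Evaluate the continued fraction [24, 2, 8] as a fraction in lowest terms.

Fold from the inside: start with 8/1.
  2 + 1/8 = 17/8
  24 + 8/17 = 416/17

416/17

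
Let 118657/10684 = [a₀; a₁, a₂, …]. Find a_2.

2

118657 = 11·10684 + 1133   →  a_0 = 11
10684 = 9·1133 + 487   →  a_1 = 9
1133 = 2·487 + 159   →  a_2 = 2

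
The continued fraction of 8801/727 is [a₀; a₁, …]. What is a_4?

8801 = 12·727 + 77   →  a_0 = 12
727 = 9·77 + 34   →  a_1 = 9
77 = 2·34 + 9   →  a_2 = 2
34 = 3·9 + 7   →  a_3 = 3
9 = 1·7 + 2   →  a_4 = 1

1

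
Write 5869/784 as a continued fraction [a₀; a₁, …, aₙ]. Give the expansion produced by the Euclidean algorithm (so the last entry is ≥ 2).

[7; 2, 17, 3, 7]

5869 = 7·784 + 381
784 = 2·381 + 22
381 = 17·22 + 7
22 = 3·7 + 1
7 = 7·1 + 0  (stop)
So 5869/784 = [7; 2, 17, 3, 7].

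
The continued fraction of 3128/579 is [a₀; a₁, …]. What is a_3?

16

3128 = 5·579 + 233   →  a_0 = 5
579 = 2·233 + 113   →  a_1 = 2
233 = 2·113 + 7   →  a_2 = 2
113 = 16·7 + 1   →  a_3 = 16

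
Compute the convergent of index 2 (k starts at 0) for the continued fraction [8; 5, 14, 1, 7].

582/71

Using pₖ = aₖpₖ₋₁ + pₖ₋₂, qₖ = aₖqₖ₋₁ + qₖ₋₂ (with p₋₁=1, p₋₂=0, q₋₁=0, q₋₂=1):
  k=0: a=8, p=8, q=1
  k=1: a=5, p=41, q=5
  k=2: a=14, p=582, q=71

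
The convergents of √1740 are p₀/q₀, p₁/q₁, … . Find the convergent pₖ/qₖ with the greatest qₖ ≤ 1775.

42631/1022

√1740 = [41; 1, 2, 2, 20, 2, 2, 1, 82, …] (period length 8).
Convergents:
  p_0/q_0 = 41/1
  p_1/q_1 = 42/1
  p_2/q_2 = 125/3
  p_3/q_3 = 292/7
  p_4/q_4 = 5965/143
  p_5/q_5 = 12222/293
  p_6/q_6 = 30409/729
  p_7/q_7 = 42631/1022
  p_8/q_8 = 3526151/84533
q_7 = 1022 ≤ 1775 < 84533 = q_8, so the answer is 42631/1022.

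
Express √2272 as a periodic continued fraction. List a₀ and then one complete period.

[47; 1, 1, 1, 94]

a₀ = ⌊√2272⌋ = 47.
With m₀=0, d₀=1 and mₖ₊₁ = dₖaₖ − mₖ, dₖ₊₁ = (n − mₖ₊₁²)/dₖ, aₖ₊₁ = ⌊(a₀+mₖ₊₁)/dₖ₊₁⌋:
  k=1: m=47, d=63, a=1
  k=2: m=16, d=32, a=1
  k=3: m=16, d=63, a=1
  k=4: m=47, d=1, a=94
d=1 and a=2a₀=94 at k=4, so the next step gives (m, d) = (47, 63) again — its k=1 value — and the period has length 4.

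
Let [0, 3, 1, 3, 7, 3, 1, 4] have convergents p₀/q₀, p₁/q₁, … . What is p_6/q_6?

Using pₖ = aₖpₖ₋₁ + pₖ₋₂, qₖ = aₖqₖ₋₁ + qₖ₋₂ (with p₋₁=1, p₋₂=0, q₋₁=0, q₋₂=1):
  k=0: a=0, p=0, q=1
  k=1: a=3, p=1, q=3
  k=2: a=1, p=1, q=4
  k=3: a=3, p=4, q=15
  k=4: a=7, p=29, q=109
  k=5: a=3, p=91, q=342
  k=6: a=1, p=120, q=451

120/451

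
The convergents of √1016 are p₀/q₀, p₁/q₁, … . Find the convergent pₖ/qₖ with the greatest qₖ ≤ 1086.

16288/511

√1016 = [31; 1, 6, 1, 62, …] (period length 4).
Convergents:
  p_0/q_0 = 31/1
  p_1/q_1 = 32/1
  p_2/q_2 = 223/7
  p_3/q_3 = 255/8
  p_4/q_4 = 16033/503
  p_5/q_5 = 16288/511
  p_6/q_6 = 113761/3569
q_5 = 511 ≤ 1086 < 3569 = q_6, so the answer is 16288/511.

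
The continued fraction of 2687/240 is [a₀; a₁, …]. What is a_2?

2687 = 11·240 + 47   →  a_0 = 11
240 = 5·47 + 5   →  a_1 = 5
47 = 9·5 + 2   →  a_2 = 9

9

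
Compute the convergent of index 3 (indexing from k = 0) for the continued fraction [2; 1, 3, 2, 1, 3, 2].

25/9

Using pₖ = aₖpₖ₋₁ + pₖ₋₂, qₖ = aₖqₖ₋₁ + qₖ₋₂ (with p₋₁=1, p₋₂=0, q₋₁=0, q₋₂=1):
  k=0: a=2, p=2, q=1
  k=1: a=1, p=3, q=1
  k=2: a=3, p=11, q=4
  k=3: a=2, p=25, q=9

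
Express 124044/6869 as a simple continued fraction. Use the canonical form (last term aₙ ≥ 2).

124044 = 18*6869 + 402
6869 = 17*402 + 35
402 = 11*35 + 17
35 = 2*17 + 1
17 = 17*1 + 0  (stop)
So 124044/6869 = [18; 17, 11, 2, 17].

[18; 17, 11, 2, 17]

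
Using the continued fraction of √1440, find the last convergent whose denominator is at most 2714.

√1440 = [37; 1, 17, 1, 74, …] (period length 4).
Convergents:
  p_0/q_0 = 37/1
  p_1/q_1 = 38/1
  p_2/q_2 = 683/18
  p_3/q_3 = 721/19
  p_4/q_4 = 54037/1424
  p_5/q_5 = 54758/1443
  p_6/q_6 = 984923/25955
q_5 = 1443 ≤ 2714 < 25955 = q_6, so the answer is 54758/1443.

54758/1443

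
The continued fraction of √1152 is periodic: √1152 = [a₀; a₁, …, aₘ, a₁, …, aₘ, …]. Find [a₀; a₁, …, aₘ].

a₀ = ⌊√1152⌋ = 33.
With m₀=0, d₀=1 and mₖ₊₁ = dₖaₖ − mₖ, dₖ₊₁ = (n − mₖ₊₁²)/dₖ, aₖ₊₁ = ⌊(a₀+mₖ₊₁)/dₖ₊₁⌋:
  k=1: m=33, d=63, a=1
  k=2: m=30, d=4, a=15
  k=3: m=30, d=63, a=1
  k=4: m=33, d=1, a=66
d=1 and a=2a₀=66 at k=4, so the next step gives (m, d) = (33, 63) again — its k=1 value — and the period has length 4.

[33; 1, 15, 1, 66]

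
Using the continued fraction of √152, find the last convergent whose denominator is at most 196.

√152 = [12; 3, 24, …] (period length 2).
Convergents:
  p_0/q_0 = 12/1
  p_1/q_1 = 37/3
  p_2/q_2 = 900/73
  p_3/q_3 = 2737/222
q_2 = 73 ≤ 196 < 222 = q_3, so the answer is 900/73.

900/73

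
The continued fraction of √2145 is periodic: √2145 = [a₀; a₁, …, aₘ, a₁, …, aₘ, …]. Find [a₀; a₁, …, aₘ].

a₀ = ⌊√2145⌋ = 46.
With m₀=0, d₀=1 and mₖ₊₁ = dₖaₖ − mₖ, dₖ₊₁ = (n − mₖ₊₁²)/dₖ, aₖ₊₁ = ⌊(a₀+mₖ₊₁)/dₖ₊₁⌋:
  k=1: m=46, d=29, a=3
  k=2: m=41, d=16, a=5
  k=3: m=39, d=39, a=2
  k=4: m=39, d=16, a=5
  k=5: m=41, d=29, a=3
  k=6: m=46, d=1, a=92
d=1 and a=2a₀=92 at k=6, so the next step gives (m, d) = (46, 29) again — its k=1 value — and the period has length 6.

[46; 3, 5, 2, 5, 3, 92]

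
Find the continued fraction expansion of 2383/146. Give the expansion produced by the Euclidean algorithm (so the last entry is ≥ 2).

[16; 3, 9, 2, 2]

2383 = 16×146 + 47
146 = 3×47 + 5
47 = 9×5 + 2
5 = 2×2 + 1
2 = 2×1 + 0  (stop)
So 2383/146 = [16; 3, 9, 2, 2].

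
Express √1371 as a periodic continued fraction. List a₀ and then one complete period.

a₀ = ⌊√1371⌋ = 37.
With m₀=0, d₀=1 and mₖ₊₁ = dₖaₖ − mₖ, dₖ₊₁ = (n − mₖ₊₁²)/dₖ, aₖ₊₁ = ⌊(a₀+mₖ₊₁)/dₖ₊₁⌋:
  k=1: m=37, d=2, a=37
  k=2: m=37, d=1, a=74
d=1 and a=2a₀=74 at k=2, so the next step gives (m, d) = (37, 2) again — its k=1 value — and the period has length 2.

[37; 37, 74]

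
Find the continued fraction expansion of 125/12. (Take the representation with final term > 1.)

125 = 10·12 + 5
12 = 2·5 + 2
5 = 2·2 + 1
2 = 2·1 + 0  (stop)
So 125/12 = [10; 2, 2, 2].

[10; 2, 2, 2]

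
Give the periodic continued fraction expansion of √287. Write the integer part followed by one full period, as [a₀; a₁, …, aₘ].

[16; 1, 15, 1, 32]

a₀ = ⌊√287⌋ = 16.
With m₀=0, d₀=1 and mₖ₊₁ = dₖaₖ − mₖ, dₖ₊₁ = (n − mₖ₊₁²)/dₖ, aₖ₊₁ = ⌊(a₀+mₖ₊₁)/dₖ₊₁⌋:
  k=1: m=16, d=31, a=1
  k=2: m=15, d=2, a=15
  k=3: m=15, d=31, a=1
  k=4: m=16, d=1, a=32
d=1 and a=2a₀=32 at k=4, so the next step gives (m, d) = (16, 31) again — its k=1 value — and the period has length 4.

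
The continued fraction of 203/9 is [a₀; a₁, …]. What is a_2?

203 = 22·9 + 5   →  a_0 = 22
9 = 1·5 + 4   →  a_1 = 1
5 = 1·4 + 1   →  a_2 = 1

1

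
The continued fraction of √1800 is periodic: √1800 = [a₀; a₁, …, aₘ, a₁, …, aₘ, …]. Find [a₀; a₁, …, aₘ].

[42; 2, 2, 1, 8, 1, 2, 2, 84]

a₀ = ⌊√1800⌋ = 42.
With m₀=0, d₀=1 and mₖ₊₁ = dₖaₖ − mₖ, dₖ₊₁ = (n − mₖ₊₁²)/dₖ, aₖ₊₁ = ⌊(a₀+mₖ₊₁)/dₖ₊₁⌋:
  k=1: m=42, d=36, a=2
  k=2: m=30, d=25, a=2
  k=3: m=20, d=56, a=1
  k=4: m=36, d=9, a=8
  k=5: m=36, d=56, a=1
  k=6: m=20, d=25, a=2
  k=7: m=30, d=36, a=2
  k=8: m=42, d=1, a=84
d=1 and a=2a₀=84 at k=8, so the next step gives (m, d) = (42, 36) again — its k=1 value — and the period has length 8.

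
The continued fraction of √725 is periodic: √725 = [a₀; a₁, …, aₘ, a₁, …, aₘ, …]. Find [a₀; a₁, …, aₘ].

[26; 1, 12, 2, 12, 1, 52]

a₀ = ⌊√725⌋ = 26.
With m₀=0, d₀=1 and mₖ₊₁ = dₖaₖ − mₖ, dₖ₊₁ = (n − mₖ₊₁²)/dₖ, aₖ₊₁ = ⌊(a₀+mₖ₊₁)/dₖ₊₁⌋:
  k=1: m=26, d=49, a=1
  k=2: m=23, d=4, a=12
  k=3: m=25, d=25, a=2
  k=4: m=25, d=4, a=12
  k=5: m=23, d=49, a=1
  k=6: m=26, d=1, a=52
d=1 and a=2a₀=52 at k=6, so the next step gives (m, d) = (26, 49) again — its k=1 value — and the period has length 6.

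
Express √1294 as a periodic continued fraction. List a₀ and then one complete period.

a₀ = ⌊√1294⌋ = 35.

[35; 1, 34, 1, 70]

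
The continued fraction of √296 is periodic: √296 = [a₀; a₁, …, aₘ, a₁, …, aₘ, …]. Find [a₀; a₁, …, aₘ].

a₀ = ⌊√296⌋ = 17.
With m₀=0, d₀=1 and mₖ₊₁ = dₖaₖ − mₖ, dₖ₊₁ = (n − mₖ₊₁²)/dₖ, aₖ₊₁ = ⌊(a₀+mₖ₊₁)/dₖ₊₁⌋:
  k=1: m=17, d=7, a=4
  k=2: m=11, d=25, a=1
  k=3: m=14, d=4, a=7
  k=4: m=14, d=25, a=1
  k=5: m=11, d=7, a=4
  k=6: m=17, d=1, a=34
d=1 and a=2a₀=34 at k=6, so the next step gives (m, d) = (17, 7) again — its k=1 value — and the period has length 6.

[17; 4, 1, 7, 1, 4, 34]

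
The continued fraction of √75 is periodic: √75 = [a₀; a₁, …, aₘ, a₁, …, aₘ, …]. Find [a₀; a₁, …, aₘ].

a₀ = ⌊√75⌋ = 8.
With m₀=0, d₀=1 and mₖ₊₁ = dₖaₖ − mₖ, dₖ₊₁ = (n − mₖ₊₁²)/dₖ, aₖ₊₁ = ⌊(a₀+mₖ₊₁)/dₖ₊₁⌋:
  k=1: m=8, d=11, a=1
  k=2: m=3, d=6, a=1
  k=3: m=3, d=11, a=1
  k=4: m=8, d=1, a=16
d=1 and a=2a₀=16 at k=4, so the next step gives (m, d) = (8, 11) again — its k=1 value — and the period has length 4.

[8; 1, 1, 1, 16]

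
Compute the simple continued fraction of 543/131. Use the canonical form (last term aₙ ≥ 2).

543 = 4*131 + 19
131 = 6*19 + 17
19 = 1*17 + 2
17 = 8*2 + 1
2 = 2*1 + 0  (stop)
So 543/131 = [4; 6, 1, 8, 2].

[4; 6, 1, 8, 2]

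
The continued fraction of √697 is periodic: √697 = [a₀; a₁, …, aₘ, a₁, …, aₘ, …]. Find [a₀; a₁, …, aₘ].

a₀ = ⌊√697⌋ = 26.
With m₀=0, d₀=1 and mₖ₊₁ = dₖaₖ − mₖ, dₖ₊₁ = (n − mₖ₊₁²)/dₖ, aₖ₊₁ = ⌊(a₀+mₖ₊₁)/dₖ₊₁⌋:
  k=1: m=26, d=21, a=2
  k=2: m=16, d=21, a=2
  k=3: m=26, d=1, a=52
d=1 and a=2a₀=52 at k=3, so the next step gives (m, d) = (26, 21) again — its k=1 value — and the period has length 3.

[26; 2, 2, 52]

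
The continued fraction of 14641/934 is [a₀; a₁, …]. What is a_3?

12

14641 = 15·934 + 631   →  a_0 = 15
934 = 1·631 + 303   →  a_1 = 1
631 = 2·303 + 25   →  a_2 = 2
303 = 12·25 + 3   →  a_3 = 12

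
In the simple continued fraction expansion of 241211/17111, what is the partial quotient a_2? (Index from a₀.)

3

241211 = 14·17111 + 1657   →  a_0 = 14
17111 = 10·1657 + 541   →  a_1 = 10
1657 = 3·541 + 34   →  a_2 = 3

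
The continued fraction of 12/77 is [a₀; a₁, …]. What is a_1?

12 = 0·77 + 12   →  a_0 = 0
77 = 6·12 + 5   →  a_1 = 6

6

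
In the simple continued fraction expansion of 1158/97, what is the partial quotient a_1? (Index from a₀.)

1158 = 11·97 + 91   →  a_0 = 11
97 = 1·91 + 6   →  a_1 = 1

1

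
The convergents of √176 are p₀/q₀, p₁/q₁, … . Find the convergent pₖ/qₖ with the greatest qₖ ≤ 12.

53/4

√176 = [13; 3, 1, 3, 26, …] (period length 4).
Convergents:
  p_0/q_0 = 13/1
  p_1/q_1 = 40/3
  p_2/q_2 = 53/4
  p_3/q_3 = 199/15
q_2 = 4 ≤ 12 < 15 = q_3, so the answer is 53/4.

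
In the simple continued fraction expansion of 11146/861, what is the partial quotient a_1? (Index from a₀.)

1

11146 = 12·861 + 814   →  a_0 = 12
861 = 1·814 + 47   →  a_1 = 1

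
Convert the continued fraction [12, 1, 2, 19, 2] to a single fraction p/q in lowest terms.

1508/119

Fold from the inside: start with 2/1.
  19 + 1/2 = 39/2
  2 + 2/39 = 80/39
  1 + 39/80 = 119/80
  12 + 80/119 = 1508/119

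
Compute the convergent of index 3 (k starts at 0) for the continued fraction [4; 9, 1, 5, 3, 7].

Using pₖ = aₖpₖ₋₁ + pₖ₋₂, qₖ = aₖqₖ₋₁ + qₖ₋₂ (with p₋₁=1, p₋₂=0, q₋₁=0, q₋₂=1):
  k=0: a=4, p=4, q=1
  k=1: a=9, p=37, q=9
  k=2: a=1, p=41, q=10
  k=3: a=5, p=242, q=59

242/59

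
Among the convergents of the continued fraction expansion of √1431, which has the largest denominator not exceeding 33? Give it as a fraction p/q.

1097/29

√1431 = [37; 1, 4, 1, 4, 1, 74, …] (period length 6).
Convergents:
  p_0/q_0 = 37/1
  p_1/q_1 = 38/1
  p_2/q_2 = 189/5
  p_3/q_3 = 227/6
  p_4/q_4 = 1097/29
  p_5/q_5 = 1324/35
q_4 = 29 ≤ 33 < 35 = q_5, so the answer is 1097/29.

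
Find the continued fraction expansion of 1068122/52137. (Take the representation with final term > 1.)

1068122 = 20×52137 + 25382
52137 = 2×25382 + 1373
25382 = 18×1373 + 668
1373 = 2×668 + 37
668 = 18×37 + 2
37 = 18×2 + 1
2 = 2×1 + 0  (stop)
So 1068122/52137 = [20; 2, 18, 2, 18, 18, 2].

[20; 2, 18, 2, 18, 18, 2]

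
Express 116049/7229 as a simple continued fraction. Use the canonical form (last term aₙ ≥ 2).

116049 = 16×7229 + 385
7229 = 18×385 + 299
385 = 1×299 + 86
299 = 3×86 + 41
86 = 2×41 + 4
41 = 10×4 + 1
4 = 4×1 + 0  (stop)
So 116049/7229 = [16; 18, 1, 3, 2, 10, 4].

[16; 18, 1, 3, 2, 10, 4]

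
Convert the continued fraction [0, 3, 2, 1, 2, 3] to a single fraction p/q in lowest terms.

27/91

Using pₖ = aₖpₖ₋₁ + pₖ₋₂ and qₖ = aₖqₖ₋₁ + qₖ₋₂:
  k=0: a=0, p=0, q=1
  k=1: a=3, p=1, q=3
  k=2: a=2, p=2, q=7
  k=3: a=1, p=3, q=10
  k=4: a=2, p=8, q=27
  k=5: a=3, p=27, q=91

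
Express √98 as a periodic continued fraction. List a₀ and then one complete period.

[9; 1, 8, 1, 18]

a₀ = ⌊√98⌋ = 9.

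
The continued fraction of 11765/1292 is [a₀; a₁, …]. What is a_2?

2

11765 = 9·1292 + 137   →  a_0 = 9
1292 = 9·137 + 59   →  a_1 = 9
137 = 2·59 + 19   →  a_2 = 2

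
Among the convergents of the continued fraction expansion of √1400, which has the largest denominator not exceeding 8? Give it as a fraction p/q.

187/5

√1400 = [37; 2, 2, 2, 74, …] (period length 4).
Convergents:
  p_0/q_0 = 37/1
  p_1/q_1 = 75/2
  p_2/q_2 = 187/5
  p_3/q_3 = 449/12
q_2 = 5 ≤ 8 < 12 = q_3, so the answer is 187/5.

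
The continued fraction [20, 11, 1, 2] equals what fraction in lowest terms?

703/35

Using pₖ = aₖpₖ₋₁ + pₖ₋₂ and qₖ = aₖqₖ₋₁ + qₖ₋₂:
  k=0: a=20, p=20, q=1
  k=1: a=11, p=221, q=11
  k=2: a=1, p=241, q=12
  k=3: a=2, p=703, q=35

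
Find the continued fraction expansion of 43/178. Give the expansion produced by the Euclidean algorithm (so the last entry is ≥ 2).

43 = 0·178 + 43
178 = 4·43 + 6
43 = 7·6 + 1
6 = 6·1 + 0  (stop)
So 43/178 = [0; 4, 7, 6].

[0; 4, 7, 6]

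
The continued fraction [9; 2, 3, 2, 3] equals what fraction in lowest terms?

Fold from the inside: start with 3/1.
  2 + 1/3 = 7/3
  3 + 3/7 = 24/7
  2 + 7/24 = 55/24
  9 + 24/55 = 519/55

519/55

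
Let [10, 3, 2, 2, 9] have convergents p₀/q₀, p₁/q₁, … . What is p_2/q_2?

72/7

Using pₖ = aₖpₖ₋₁ + pₖ₋₂, qₖ = aₖqₖ₋₁ + qₖ₋₂ (with p₋₁=1, p₋₂=0, q₋₁=0, q₋₂=1):
  k=0: a=10, p=10, q=1
  k=1: a=3, p=31, q=3
  k=2: a=2, p=72, q=7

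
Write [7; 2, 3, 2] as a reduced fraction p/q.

119/16

Fold from the inside: start with 2/1.
  3 + 1/2 = 7/2
  2 + 2/7 = 16/7
  7 + 7/16 = 119/16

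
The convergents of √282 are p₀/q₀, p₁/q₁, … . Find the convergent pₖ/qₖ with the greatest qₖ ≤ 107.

√282 = [16; 1, 3, 1, 4, 1, 3, 1, 32, …] (period length 8).
Convergents:
  p_0/q_0 = 16/1
  p_1/q_1 = 17/1
  p_2/q_2 = 67/4
  p_3/q_3 = 84/5
  p_4/q_4 = 403/24
  p_5/q_5 = 487/29
  p_6/q_6 = 1864/111
q_5 = 29 ≤ 107 < 111 = q_6, so the answer is 487/29.

487/29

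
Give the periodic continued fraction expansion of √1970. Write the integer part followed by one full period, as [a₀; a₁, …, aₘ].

a₀ = ⌊√1970⌋ = 44.
With m₀=0, d₀=1 and mₖ₊₁ = dₖaₖ − mₖ, dₖ₊₁ = (n − mₖ₊₁²)/dₖ, aₖ₊₁ = ⌊(a₀+mₖ₊₁)/dₖ₊₁⌋:
  k=1: m=44, d=34, a=2
  k=2: m=24, d=41, a=1
  k=3: m=17, d=41, a=1
  k=4: m=24, d=34, a=2
  k=5: m=44, d=1, a=88
d=1 and a=2a₀=88 at k=5, so the next step gives (m, d) = (44, 34) again — its k=1 value — and the period has length 5.

[44; 2, 1, 1, 2, 88]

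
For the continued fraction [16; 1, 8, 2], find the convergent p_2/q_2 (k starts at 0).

152/9

Using pₖ = aₖpₖ₋₁ + pₖ₋₂, qₖ = aₖqₖ₋₁ + qₖ₋₂ (with p₋₁=1, p₋₂=0, q₋₁=0, q₋₂=1):
  k=0: a=16, p=16, q=1
  k=1: a=1, p=17, q=1
  k=2: a=8, p=152, q=9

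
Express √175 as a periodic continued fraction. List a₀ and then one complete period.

a₀ = ⌊√175⌋ = 13.
With m₀=0, d₀=1 and mₖ₊₁ = dₖaₖ − mₖ, dₖ₊₁ = (n − mₖ₊₁²)/dₖ, aₖ₊₁ = ⌊(a₀+mₖ₊₁)/dₖ₊₁⌋:
  k=1: m=13, d=6, a=4
  k=2: m=11, d=9, a=2
  k=3: m=7, d=14, a=1
  k=4: m=7, d=9, a=2
  k=5: m=11, d=6, a=4
  k=6: m=13, d=1, a=26
d=1 and a=2a₀=26 at k=6, so the next step gives (m, d) = (13, 6) again — its k=1 value — and the period has length 6.

[13; 4, 2, 1, 2, 4, 26]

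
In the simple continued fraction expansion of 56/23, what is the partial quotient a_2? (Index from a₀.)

3

56 = 2·23 + 10   →  a_0 = 2
23 = 2·10 + 3   →  a_1 = 2
10 = 3·3 + 1   →  a_2 = 3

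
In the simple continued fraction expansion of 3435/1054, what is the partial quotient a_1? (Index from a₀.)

3435 = 3·1054 + 273   →  a_0 = 3
1054 = 3·273 + 235   →  a_1 = 3

3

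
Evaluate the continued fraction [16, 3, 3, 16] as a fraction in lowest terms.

Fold from the inside: start with 16/1.
  3 + 1/16 = 49/16
  3 + 16/49 = 163/49
  16 + 49/163 = 2657/163

2657/163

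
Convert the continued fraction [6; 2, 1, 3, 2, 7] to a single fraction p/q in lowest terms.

Using pₖ = aₖpₖ₋₁ + pₖ₋₂ and qₖ = aₖqₖ₋₁ + qₖ₋₂:
  k=0: a=6, p=6, q=1
  k=1: a=2, p=13, q=2
  k=2: a=1, p=19, q=3
  k=3: a=3, p=70, q=11
  k=4: a=2, p=159, q=25
  k=5: a=7, p=1183, q=186

1183/186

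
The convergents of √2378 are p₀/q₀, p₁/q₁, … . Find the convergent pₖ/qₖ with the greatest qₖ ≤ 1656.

√2378 = [48; 1, 3, 3, 1, 96, …] (period length 5).
Convergents:
  p_0/q_0 = 48/1
  p_1/q_1 = 49/1
  p_2/q_2 = 195/4
  p_3/q_3 = 634/13
  p_4/q_4 = 829/17
  p_5/q_5 = 80218/1645
  p_6/q_6 = 81047/1662
q_5 = 1645 ≤ 1656 < 1662 = q_6, so the answer is 80218/1645.

80218/1645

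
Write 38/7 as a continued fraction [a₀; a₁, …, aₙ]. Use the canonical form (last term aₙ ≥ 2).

[5; 2, 3]

38 = 5×7 + 3
7 = 2×3 + 1
3 = 3×1 + 0  (stop)
So 38/7 = [5; 2, 3].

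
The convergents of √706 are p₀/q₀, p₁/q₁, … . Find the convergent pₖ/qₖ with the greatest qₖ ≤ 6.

√706 = [26; 1, 1, 3, 26, 3, 1, 1, 52, …] (period length 8).
Convergents:
  p_0/q_0 = 26/1
  p_1/q_1 = 27/1
  p_2/q_2 = 53/2
  p_3/q_3 = 186/7
q_2 = 2 ≤ 6 < 7 = q_3, so the answer is 53/2.

53/2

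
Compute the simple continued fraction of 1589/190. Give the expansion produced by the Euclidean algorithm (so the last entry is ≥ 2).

1589 = 8*190 + 69
190 = 2*69 + 52
69 = 1*52 + 17
52 = 3*17 + 1
17 = 17*1 + 0  (stop)
So 1589/190 = [8; 2, 1, 3, 17].

[8; 2, 1, 3, 17]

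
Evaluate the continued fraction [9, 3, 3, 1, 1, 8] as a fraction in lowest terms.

1833/197

Fold from the inside: start with 8/1.
  1 + 1/8 = 9/8
  1 + 8/9 = 17/9
  3 + 9/17 = 60/17
  3 + 17/60 = 197/60
  9 + 60/197 = 1833/197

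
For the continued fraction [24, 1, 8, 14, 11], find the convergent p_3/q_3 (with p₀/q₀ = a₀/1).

3161/127

Using pₖ = aₖpₖ₋₁ + pₖ₋₂, qₖ = aₖqₖ₋₁ + qₖ₋₂ (with p₋₁=1, p₋₂=0, q₋₁=0, q₋₂=1):
  k=0: a=24, p=24, q=1
  k=1: a=1, p=25, q=1
  k=2: a=8, p=224, q=9
  k=3: a=14, p=3161, q=127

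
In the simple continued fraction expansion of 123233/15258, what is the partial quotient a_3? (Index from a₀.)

6

123233 = 8·15258 + 1169   →  a_0 = 8
15258 = 13·1169 + 61   →  a_1 = 13
1169 = 19·61 + 10   →  a_2 = 19
61 = 6·10 + 1   →  a_3 = 6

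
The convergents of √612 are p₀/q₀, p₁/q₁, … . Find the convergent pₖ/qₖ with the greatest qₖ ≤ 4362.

106104/4289

√612 = [24; 1, 2, 1, 4, 1, 2, 1, 48, …] (period length 8).
Convergents:
  p_0/q_0 = 24/1
  p_1/q_1 = 25/1
  p_2/q_2 = 74/3
  p_3/q_3 = 99/4
  p_4/q_4 = 470/19
  p_5/q_5 = 569/23
  p_6/q_6 = 1608/65
  p_7/q_7 = 2177/88
  p_8/q_8 = 106104/4289
  p_9/q_9 = 108281/4377
q_8 = 4289 ≤ 4362 < 4377 = q_9, so the answer is 106104/4289.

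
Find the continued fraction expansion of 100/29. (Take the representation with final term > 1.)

[3; 2, 4, 3]

100 = 3*29 + 13
29 = 2*13 + 3
13 = 4*3 + 1
3 = 3*1 + 0  (stop)
So 100/29 = [3; 2, 4, 3].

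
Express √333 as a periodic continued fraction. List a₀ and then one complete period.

[18; 4, 36]

a₀ = ⌊√333⌋ = 18.
With m₀=0, d₀=1 and mₖ₊₁ = dₖaₖ − mₖ, dₖ₊₁ = (n − mₖ₊₁²)/dₖ, aₖ₊₁ = ⌊(a₀+mₖ₊₁)/dₖ₊₁⌋:
  k=1: m=18, d=9, a=4
  k=2: m=18, d=1, a=36
d=1 and a=2a₀=36 at k=2, so the next step gives (m, d) = (18, 9) again — its k=1 value — and the period has length 2.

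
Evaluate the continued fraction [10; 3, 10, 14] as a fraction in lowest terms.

Fold from the inside: start with 14/1.
  10 + 1/14 = 141/14
  3 + 14/141 = 437/141
  10 + 141/437 = 4511/437

4511/437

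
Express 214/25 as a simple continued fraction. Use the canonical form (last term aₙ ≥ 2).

[8; 1, 1, 3, 1, 2]

214 = 8*25 + 14
25 = 1*14 + 11
14 = 1*11 + 3
11 = 3*3 + 2
3 = 1*2 + 1
2 = 2*1 + 0  (stop)
So 214/25 = [8; 1, 1, 3, 1, 2].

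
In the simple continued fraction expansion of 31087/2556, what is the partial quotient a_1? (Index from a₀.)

6

31087 = 12·2556 + 415   →  a_0 = 12
2556 = 6·415 + 66   →  a_1 = 6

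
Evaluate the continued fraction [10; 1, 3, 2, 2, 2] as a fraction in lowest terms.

Using pₖ = aₖpₖ₋₁ + pₖ₋₂ and qₖ = aₖqₖ₋₁ + qₖ₋₂:
  k=0: a=10, p=10, q=1
  k=1: a=1, p=11, q=1
  k=2: a=3, p=43, q=4
  k=3: a=2, p=97, q=9
  k=4: a=2, p=237, q=22
  k=5: a=2, p=571, q=53

571/53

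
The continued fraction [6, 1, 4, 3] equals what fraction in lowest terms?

Using pₖ = aₖpₖ₋₁ + pₖ₋₂ and qₖ = aₖqₖ₋₁ + qₖ₋₂:
  k=0: a=6, p=6, q=1
  k=1: a=1, p=7, q=1
  k=2: a=4, p=34, q=5
  k=3: a=3, p=109, q=16

109/16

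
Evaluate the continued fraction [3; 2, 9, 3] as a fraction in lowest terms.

Using pₖ = aₖpₖ₋₁ + pₖ₋₂ and qₖ = aₖqₖ₋₁ + qₖ₋₂:
  k=0: a=3, p=3, q=1
  k=1: a=2, p=7, q=2
  k=2: a=9, p=66, q=19
  k=3: a=3, p=205, q=59

205/59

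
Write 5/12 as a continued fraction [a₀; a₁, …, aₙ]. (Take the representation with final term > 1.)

5 = 0*12 + 5
12 = 2*5 + 2
5 = 2*2 + 1
2 = 2*1 + 0  (stop)
So 5/12 = [0; 2, 2, 2].

[0; 2, 2, 2]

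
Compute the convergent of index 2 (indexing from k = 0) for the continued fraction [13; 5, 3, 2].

211/16

Using pₖ = aₖpₖ₋₁ + pₖ₋₂, qₖ = aₖqₖ₋₁ + qₖ₋₂ (with p₋₁=1, p₋₂=0, q₋₁=0, q₋₂=1):
  k=0: a=13, p=13, q=1
  k=1: a=5, p=66, q=5
  k=2: a=3, p=211, q=16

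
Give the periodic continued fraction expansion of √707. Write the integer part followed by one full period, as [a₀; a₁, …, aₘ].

[26; 1, 1, 2, 3, 2, 1, 1, 52]

a₀ = ⌊√707⌋ = 26.
With m₀=0, d₀=1 and mₖ₊₁ = dₖaₖ − mₖ, dₖ₊₁ = (n − mₖ₊₁²)/dₖ, aₖ₊₁ = ⌊(a₀+mₖ₊₁)/dₖ₊₁⌋:
  k=1: m=26, d=31, a=1
  k=2: m=5, d=22, a=1
  k=3: m=17, d=19, a=2
  k=4: m=21, d=14, a=3
  k=5: m=21, d=19, a=2
  k=6: m=17, d=22, a=1
  k=7: m=5, d=31, a=1
  k=8: m=26, d=1, a=52
d=1 and a=2a₀=52 at k=8, so the next step gives (m, d) = (26, 31) again — its k=1 value — and the period has length 8.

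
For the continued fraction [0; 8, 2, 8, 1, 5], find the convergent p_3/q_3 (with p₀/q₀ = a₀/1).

17/144

Using pₖ = aₖpₖ₋₁ + pₖ₋₂, qₖ = aₖqₖ₋₁ + qₖ₋₂ (with p₋₁=1, p₋₂=0, q₋₁=0, q₋₂=1):
  k=0: a=0, p=0, q=1
  k=1: a=8, p=1, q=8
  k=2: a=2, p=2, q=17
  k=3: a=8, p=17, q=144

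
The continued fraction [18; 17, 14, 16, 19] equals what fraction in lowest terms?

1322213/73218

Using pₖ = aₖpₖ₋₁ + pₖ₋₂ and qₖ = aₖqₖ₋₁ + qₖ₋₂:
  k=0: a=18, p=18, q=1
  k=1: a=17, p=307, q=17
  k=2: a=14, p=4316, q=239
  k=3: a=16, p=69363, q=3841
  k=4: a=19, p=1322213, q=73218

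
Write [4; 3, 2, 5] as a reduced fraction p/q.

163/38

Fold from the inside: start with 5/1.
  2 + 1/5 = 11/5
  3 + 5/11 = 38/11
  4 + 11/38 = 163/38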